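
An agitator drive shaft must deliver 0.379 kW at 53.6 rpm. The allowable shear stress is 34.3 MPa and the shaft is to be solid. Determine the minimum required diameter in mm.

21.6 mm

ω = 2π·53.6/60 = 5.613 rad/s, so T = P/ω = 0.379×10³ / 5.613 = 67.52 N·m.
For a solid shaft τ_max = 16T/(πd³), so d = (16T/(π τ_allow))^(1/3) = (16·67.52/(π·3.43×10^7))^(1/3) = 0.02156 m.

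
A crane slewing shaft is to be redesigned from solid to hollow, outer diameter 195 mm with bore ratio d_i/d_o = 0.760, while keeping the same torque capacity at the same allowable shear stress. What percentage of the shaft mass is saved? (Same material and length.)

44.6 %

Equal τ_max and T ⇒ the solid shaft needs d_s³ = d_o³(1−k⁴), so d_s = 195·(1−0.760⁴)^(1/3) = 170.3 mm.
Area ratio A_h/A_s = d_o²(1−k²)/d_s² = (1−k²)/(1−k⁴)^(2/3) = 0.5537.
Mass saving = 1 − 0.5537 = 44.6 %.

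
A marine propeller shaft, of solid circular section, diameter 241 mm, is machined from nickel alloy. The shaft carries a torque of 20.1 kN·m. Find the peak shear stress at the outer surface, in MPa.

J = πd⁴/32 = π(0.241)⁴/32 = 3.312×10^-4 m⁴.
τ_max = T·r/J = 20100 × 0.120 / 3.312×10^-4 = 7.313×10^6 Pa.

7.31 MPa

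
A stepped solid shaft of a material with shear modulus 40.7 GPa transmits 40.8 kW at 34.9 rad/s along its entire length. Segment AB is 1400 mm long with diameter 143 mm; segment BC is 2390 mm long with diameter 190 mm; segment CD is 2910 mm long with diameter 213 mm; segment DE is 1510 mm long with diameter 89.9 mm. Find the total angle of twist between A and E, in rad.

0.00869 rad

ω = 34.9 rad/s, so T = P/ω = 40.8×10³ / 34.90 = 1169 N·m.
J_AB = π(0.143)⁴/32 = 4.11×10^-5 m⁴; J_BC = π(0.190)⁴/32 = 1.28×10^-4 m⁴; J_CD = π(0.213)⁴/32 = 2.02×10^-4 m⁴; J_DE = π(0.0899)⁴/32 = 6.41×10^-6 m⁴.
θ = (T/G)·Σ L_i/J_i = (1169/40.7×10⁹)·(1.40/4.11×10^-5 + 2.39/1.28×10^-4 + 2.91/2.02×10^-4 + 1.51/6.41×10^-6) = 8.693×10^-3 rad.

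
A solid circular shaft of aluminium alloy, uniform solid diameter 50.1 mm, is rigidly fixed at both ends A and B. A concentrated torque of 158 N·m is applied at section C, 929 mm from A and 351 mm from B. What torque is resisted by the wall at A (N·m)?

43.3 N·m

With uniform GJ and both ends fixed, compatibility θ_AC = θ_CB gives T_A·a = T_B·b, together with T_A + T_B = T₀.
T_A = T₀·b/(a+b) = 158.0·351/1280 = 43.33 N·m; T_B = 114.7 N·m.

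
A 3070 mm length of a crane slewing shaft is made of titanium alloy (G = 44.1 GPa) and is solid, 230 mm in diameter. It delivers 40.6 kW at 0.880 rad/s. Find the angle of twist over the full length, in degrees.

ω = 0.880 rad/s, so T = P/ω = 40.6×10³ / 0.8800 = 46140 N·m.
J = πd⁴/32 = π(0.230)⁴/32 = 2.747×10^-4 m⁴.
θ = T·L/(G·J) = 46140 × 3.07 / (44.1×10⁹ × 2.747×10^-4) = 0.01169 rad.

0.670°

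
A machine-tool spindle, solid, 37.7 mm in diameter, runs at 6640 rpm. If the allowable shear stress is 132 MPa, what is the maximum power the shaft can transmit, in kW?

J = πd⁴/32 = π(0.0377)⁴/32 = 1.983×10^-7 m⁴.
T_max = τ_allow·J/r = 1.32×10^8 × 1.983×10^-7 / 0.0189 = 1389 N·m.
ω = 2π·6640/60 = 695.3 rad/s, so P_max = T_max·ω = 9.657×10^5 W.

966 kW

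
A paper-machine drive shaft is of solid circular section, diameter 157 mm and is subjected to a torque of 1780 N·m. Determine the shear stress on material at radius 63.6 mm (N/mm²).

J = πd⁴/32 = π(0.157)⁴/32 = 5.965×10^-5 m⁴.
Shear stress varies linearly with radius: τ = T·r/J = 1780 × 0.0636 / 5.965×10^-5 = 1.898×10^6 Pa.

1.90 N/mm²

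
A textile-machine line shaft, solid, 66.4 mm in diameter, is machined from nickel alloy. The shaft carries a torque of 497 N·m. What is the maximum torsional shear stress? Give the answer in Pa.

8.65e6 Pa

J = πd⁴/32 = π(0.0664)⁴/32 = 1.908×10^-6 m⁴.
τ_max = T·r/J = 497.0 × 0.0332 / 1.908×10^-6 = 8.646×10^6 Pa.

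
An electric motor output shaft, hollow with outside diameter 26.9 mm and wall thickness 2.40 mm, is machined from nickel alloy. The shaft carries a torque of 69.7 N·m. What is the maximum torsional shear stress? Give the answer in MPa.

J = π(d_o⁴ − d_i⁴)/32 = π(0.0269⁴ − 0.0221⁴)/32 = 2.799×10^-8 m⁴.
τ_max = T·r/J = 69.70 × 0.0135 / 2.799×10^-8 = 3.350×10^7 Pa.

33.5 MPa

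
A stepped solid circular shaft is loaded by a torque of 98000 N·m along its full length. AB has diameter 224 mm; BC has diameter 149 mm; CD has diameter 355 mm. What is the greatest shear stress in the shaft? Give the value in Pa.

Under the same torque, τ_max = 16T/(πd³) is largest where d is smallest — segment BC (d = 149 mm).
τ_max = 16·98000/(π·(0.149)³) = 1.509×10^8 Pa.

1.51e8 Pa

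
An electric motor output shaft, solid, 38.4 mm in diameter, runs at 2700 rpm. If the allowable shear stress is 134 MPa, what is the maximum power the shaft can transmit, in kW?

J = πd⁴/32 = π(0.0384)⁴/32 = 2.135×10^-7 m⁴.
T_max = τ_allow·J/r = 1.34×10^8 × 2.135×10^-7 / 0.0192 = 1490 N·m.
ω = 2π·2700/60 = 282.7 rad/s, so P_max = T_max·ω = 4.212×10^5 W.

421 kW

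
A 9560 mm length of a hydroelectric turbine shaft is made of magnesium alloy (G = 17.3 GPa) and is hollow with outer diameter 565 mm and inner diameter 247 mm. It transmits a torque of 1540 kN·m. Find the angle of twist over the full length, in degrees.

J = π(d_o⁴ − d_i⁴)/32 = π(0.565⁴ − 0.247⁴)/32 = 9.639×10^-3 m⁴.
θ = T·L/(G·J) = 1.540e6 × 9.56 / (17.3×10⁹ × 9.639×10^-3) = 0.08829 rad.

5.06°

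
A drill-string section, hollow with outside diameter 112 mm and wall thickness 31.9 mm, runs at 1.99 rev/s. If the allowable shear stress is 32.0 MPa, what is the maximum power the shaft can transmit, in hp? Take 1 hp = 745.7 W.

J = π(d_o⁴ − d_i⁴)/32 = π(0.112⁴ − 0.0482⁴)/32 = 1.492×10^-5 m⁴.
T_max = τ_allow·J/r = 3.20×10^7 × 1.492×10^-5 / 0.0560 = 8525 N·m.
ω = 2π·1.99 = 12.50 rad/s, so P_max = T_max·ω = 1.066×10^5 W.

143 hp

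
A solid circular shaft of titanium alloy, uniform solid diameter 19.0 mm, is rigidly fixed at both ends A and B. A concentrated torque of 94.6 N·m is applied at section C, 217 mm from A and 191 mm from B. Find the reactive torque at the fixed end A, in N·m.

44.3 N·m

With uniform GJ and both ends fixed, compatibility θ_AC = θ_CB gives T_A·a = T_B·b, together with T_A + T_B = T₀.
T_A = T₀·b/(a+b) = 94.60·191/408.0 = 44.29 N·m; T_B = 50.31 N·m.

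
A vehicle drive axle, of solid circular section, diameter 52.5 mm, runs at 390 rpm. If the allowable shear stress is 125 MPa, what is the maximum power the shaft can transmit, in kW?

145 kW

J = πd⁴/32 = π(0.0525)⁴/32 = 7.458×10^-7 m⁴.
T_max = τ_allow·J/r = 1.25×10^8 × 7.458×10^-7 / 0.0262 = 3552 N·m.
ω = 2π·390/60 = 40.84 rad/s, so P_max = T_max·ω = 1.450×10^5 W.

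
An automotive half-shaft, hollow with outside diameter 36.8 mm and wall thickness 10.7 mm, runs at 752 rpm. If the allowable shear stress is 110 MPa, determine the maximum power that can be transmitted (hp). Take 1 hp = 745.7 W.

110 hp

J = π(d_o⁴ − d_i⁴)/32 = π(0.0368⁴ − 0.0154⁴)/32 = 1.745×10^-7 m⁴.
T_max = τ_allow·J/r = 1.10×10^8 × 1.745×10^-7 / 0.0184 = 1043 N·m.
ω = 2π·752/60 = 78.75 rad/s, so P_max = T_max·ω = 8.216×10^4 W.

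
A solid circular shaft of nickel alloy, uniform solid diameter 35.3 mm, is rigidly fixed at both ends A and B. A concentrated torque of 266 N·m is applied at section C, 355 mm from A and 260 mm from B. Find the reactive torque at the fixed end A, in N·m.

112 N·m

With uniform GJ and both ends fixed, compatibility θ_AC = θ_CB gives T_A·a = T_B·b, together with T_A + T_B = T₀.
T_A = T₀·b/(a+b) = 266.0·260/615.0 = 112.5 N·m; T_B = 153.5 N·m.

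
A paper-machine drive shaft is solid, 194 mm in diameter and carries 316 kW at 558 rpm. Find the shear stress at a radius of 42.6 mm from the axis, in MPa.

1.66 MPa

ω = 2π·558/60 = 58.43 rad/s, so T = P/ω = 316×10³ / 58.43 = 5408 N·m.
J = πd⁴/32 = π(0.194)⁴/32 = 1.391×10^-4 m⁴.
Shear stress varies linearly with radius: τ = T·r/J = 5408 × 0.0426 / 1.391×10^-4 = 1.657×10^6 Pa.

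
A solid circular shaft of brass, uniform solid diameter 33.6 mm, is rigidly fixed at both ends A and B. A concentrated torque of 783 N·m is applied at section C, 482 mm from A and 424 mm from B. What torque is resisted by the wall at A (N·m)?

366 N·m

With uniform GJ and both ends fixed, compatibility θ_AC = θ_CB gives T_A·a = T_B·b, together with T_A + T_B = T₀.
T_A = T₀·b/(a+b) = 783.0·424/906.0 = 366.4 N·m; T_B = 416.6 N·m.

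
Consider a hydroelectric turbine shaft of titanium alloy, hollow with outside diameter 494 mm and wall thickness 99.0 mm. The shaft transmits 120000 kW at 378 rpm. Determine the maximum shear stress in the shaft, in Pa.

1.47e8 Pa

ω = 2π·378/60 = 39.58 rad/s, so T = P/ω = 120000×10³ / 39.58 = 3.032e6 N·m.
J = π(d_o⁴ − d_i⁴)/32 = π(0.494⁴ − 0.296⁴)/32 = 5.093×10^-3 m⁴.
τ_max = T·r/J = 3.032e6 × 0.247 / 5.093×10^-3 = 1.470×10^8 Pa.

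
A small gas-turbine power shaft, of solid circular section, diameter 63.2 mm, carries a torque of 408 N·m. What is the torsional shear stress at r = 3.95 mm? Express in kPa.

J = πd⁴/32 = π(0.0632)⁴/32 = 1.566×10^-6 m⁴.
Shear stress varies linearly with radius: τ = T·r/J = 408.0 × 0.00395 / 1.566×10^-6 = 1.029×10^6 Pa.

1030 kPa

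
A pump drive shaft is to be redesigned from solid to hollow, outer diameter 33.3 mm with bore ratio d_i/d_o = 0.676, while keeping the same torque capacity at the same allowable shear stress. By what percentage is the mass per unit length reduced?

Equal τ_max and T ⇒ the solid shaft needs d_s³ = d_o³(1−k⁴), so d_s = 33.3·(1−0.676⁴)^(1/3) = 30.80 mm.
Area ratio A_h/A_s = d_o²(1−k²)/d_s² = (1−k²)/(1−k⁴)^(2/3) = 0.6348.
Mass saving = 1 − 0.6348 = 36.5 %.

36.5 %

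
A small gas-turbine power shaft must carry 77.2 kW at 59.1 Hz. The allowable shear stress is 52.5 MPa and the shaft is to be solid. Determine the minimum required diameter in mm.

ω = 2π·59.1 = 371.3 rad/s, so T = P/ω = 77.2×10³ / 371.3 = 207.9 N·m.
For a solid shaft τ_max = 16T/(πd³), so d = (16T/(π τ_allow))^(1/3) = (16·207.9/(π·5.25×10^7))^(1/3) = 0.02722 m.

27.2 mm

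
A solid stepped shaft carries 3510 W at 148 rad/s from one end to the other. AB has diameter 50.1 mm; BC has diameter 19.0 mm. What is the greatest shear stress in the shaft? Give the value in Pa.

ω = 148 rad/s, so T = P/ω = 3510 / 148.0 = 23.72 N·m.
Under the same torque, τ_max = 16T/(πd³) is largest where d is smallest — segment BC (d = 19.0 mm).
τ_max = 16·23.72/(π·(0.0190)³) = 1.761×10^7 Pa.

1.76e7 Pa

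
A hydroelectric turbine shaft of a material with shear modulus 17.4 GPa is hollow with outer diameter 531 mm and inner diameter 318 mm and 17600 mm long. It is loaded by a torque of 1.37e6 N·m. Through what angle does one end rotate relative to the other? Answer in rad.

0.204 rad

J = π(d_o⁴ − d_i⁴)/32 = π(0.531⁴ − 0.318⁴)/32 = 6.801×10^-3 m⁴.
θ = T·L/(G·J) = 1.370e6 × 17.6 / (17.4×10⁹ × 6.801×10^-3) = 0.2038 rad.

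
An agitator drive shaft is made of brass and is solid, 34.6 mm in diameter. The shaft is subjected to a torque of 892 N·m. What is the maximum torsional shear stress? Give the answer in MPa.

J = πd⁴/32 = π(0.0346)⁴/32 = 1.407×10^-7 m⁴.
τ_max = T·r/J = 892.0 × 0.0173 / 1.407×10^-7 = 1.097×10^8 Pa.

110 MPa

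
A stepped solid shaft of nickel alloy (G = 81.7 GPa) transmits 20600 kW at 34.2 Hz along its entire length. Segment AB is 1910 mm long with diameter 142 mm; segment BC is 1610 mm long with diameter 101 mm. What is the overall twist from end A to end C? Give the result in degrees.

13.8°

ω = 2π·34.2 = 214.9 rad/s, so T = P/ω = 20600×10³ / 214.9 = 95870 N·m.
J_AB = π(0.142)⁴/32 = 3.99×10^-5 m⁴; J_BC = π(0.101)⁴/32 = 1.02×10^-5 m⁴.
θ = (T/G)·Σ L_i/J_i = (95870/81.7×10⁹)·(1.91/3.99×10^-5 + 1.61/1.02×10^-5) = 0.2411 rad.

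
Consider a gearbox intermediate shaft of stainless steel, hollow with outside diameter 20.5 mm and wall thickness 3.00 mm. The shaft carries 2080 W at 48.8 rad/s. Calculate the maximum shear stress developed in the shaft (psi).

ω = 48.8 rad/s, so T = P/ω = 2080 / 48.80 = 42.62 N·m.
J = π(d_o⁴ − d_i⁴)/32 = π(0.0205⁴ − 0.0145⁴)/32 = 1.300×10^-8 m⁴.
τ_max = T·r/J = 42.62 × 0.0103 / 1.300×10^-8 = 3.361×10^7 Pa.

4870 psi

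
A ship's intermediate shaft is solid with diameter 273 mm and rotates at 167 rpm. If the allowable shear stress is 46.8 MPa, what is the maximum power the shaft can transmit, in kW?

3270 kW

J = πd⁴/32 = π(0.273)⁴/32 = 5.453×10^-4 m⁴.
T_max = τ_allow·J/r = 4.68×10^7 × 5.453×10^-4 / 0.137 = 187000 N·m.
ω = 2π·167/60 = 17.49 rad/s, so P_max = T_max·ω = 3.270×10^6 W.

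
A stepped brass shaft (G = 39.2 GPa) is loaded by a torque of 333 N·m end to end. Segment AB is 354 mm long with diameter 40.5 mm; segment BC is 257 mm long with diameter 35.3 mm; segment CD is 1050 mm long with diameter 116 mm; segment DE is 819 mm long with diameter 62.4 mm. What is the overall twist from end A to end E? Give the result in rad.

0.0309 rad

J_AB = π(0.0405)⁴/32 = 2.64×10^-7 m⁴; J_BC = π(0.0353)⁴/32 = 1.52×10^-7 m⁴; J_CD = π(0.116)⁴/32 = 1.78×10^-5 m⁴; J_DE = π(0.0624)⁴/32 = 1.49×10^-6 m⁴.
θ = (T/G)·Σ L_i/J_i = (333.0/39.2×10⁹)·(0.354/2.64×10^-7 + 0.257/1.52×10^-7 + 1.05/1.78×10^-5 + 0.819/1.49×10^-6) = 0.03088 rad.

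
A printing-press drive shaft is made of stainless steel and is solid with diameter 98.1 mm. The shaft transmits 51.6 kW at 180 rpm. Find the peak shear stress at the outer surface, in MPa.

14.8 MPa

ω = 2π·180/60 = 18.85 rad/s, so T = P/ω = 51.6×10³ / 18.85 = 2737 N·m.
J = πd⁴/32 = π(0.0981)⁴/32 = 9.092×10^-6 m⁴.
τ_max = T·r/J = 2737 × 0.0490 / 9.092×10^-6 = 1.477×10^7 Pa.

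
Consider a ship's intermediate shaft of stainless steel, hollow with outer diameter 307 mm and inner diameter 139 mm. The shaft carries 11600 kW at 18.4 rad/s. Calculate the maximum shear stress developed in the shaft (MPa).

116 MPa

ω = 18.4 rad/s, so T = P/ω = 11600×10³ / 18.40 = 630400 N·m.
J = π(d_o⁴ − d_i⁴)/32 = π(0.307⁴ − 0.139⁴)/32 = 8.354×10^-4 m⁴.
τ_max = T·r/J = 630400 × 0.153 / 8.354×10^-4 = 1.158×10^8 Pa.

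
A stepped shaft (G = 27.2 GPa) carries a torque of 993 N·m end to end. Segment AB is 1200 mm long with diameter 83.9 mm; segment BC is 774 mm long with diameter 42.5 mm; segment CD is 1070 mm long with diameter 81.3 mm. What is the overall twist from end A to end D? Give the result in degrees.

6.09°

J_AB = π(0.0839)⁴/32 = 4.86×10^-6 m⁴; J_BC = π(0.0425)⁴/32 = 3.20×10^-7 m⁴; J_CD = π(0.0813)⁴/32 = 4.29×10^-6 m⁴.
θ = (T/G)·Σ L_i/J_i = (993.0/27.2×10⁹)·(1.20/4.86×10^-6 + 0.774/3.20×10^-7 + 1.07/4.29×10^-6) = 0.1063 rad.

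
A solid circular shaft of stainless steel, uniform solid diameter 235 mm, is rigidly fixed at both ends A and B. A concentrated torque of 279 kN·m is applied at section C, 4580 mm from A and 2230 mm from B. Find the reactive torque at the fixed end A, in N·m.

With uniform GJ and both ends fixed, compatibility θ_AC = θ_CB gives T_A·a = T_B·b, together with T_A + T_B = T₀.
T_A = T₀·b/(a+b) = 279000·2230/6810 = 91360 N·m; T_B = 187600 N·m.

91400 N·m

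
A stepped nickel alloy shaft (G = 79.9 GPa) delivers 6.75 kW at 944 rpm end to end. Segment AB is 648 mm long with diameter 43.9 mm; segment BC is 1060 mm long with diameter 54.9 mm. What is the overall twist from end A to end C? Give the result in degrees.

0.145°

ω = 2π·944/60 = 98.86 rad/s, so T = P/ω = 6.75×10³ / 98.86 = 68.28 N·m.
J_AB = π(0.0439)⁴/32 = 3.65×10^-7 m⁴; J_BC = π(0.0549)⁴/32 = 8.92×10^-7 m⁴.
θ = (T/G)·Σ L_i/J_i = (68.28/79.9×10⁹)·(0.648/3.65×10^-7 + 1.06/8.92×10^-7) = 2.534×10^-3 rad.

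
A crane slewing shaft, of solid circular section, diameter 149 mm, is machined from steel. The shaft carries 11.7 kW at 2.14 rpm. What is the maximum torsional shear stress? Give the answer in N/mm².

80.4 N/mm²

ω = 2π·2.14/60 = 0.2241 rad/s, so T = P/ω = 11.7×10³ / 0.2241 = 52210 N·m.
J = πd⁴/32 = π(0.149)⁴/32 = 4.839×10^-5 m⁴.
τ_max = T·r/J = 52210 × 0.0745 / 4.839×10^-5 = 8.038×10^7 Pa.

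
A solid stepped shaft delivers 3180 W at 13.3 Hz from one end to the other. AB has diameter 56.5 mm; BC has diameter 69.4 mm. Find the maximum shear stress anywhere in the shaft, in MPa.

ω = 2π·13.3 = 83.57 rad/s, so T = P/ω = 3180 / 83.57 = 38.05 N·m.
Under the same torque, τ_max = 16T/(πd³) is largest where d is smallest — segment AB (d = 56.5 mm).
τ_max = 16·38.05/(π·(0.0565)³) = 1.075×10^6 Pa.

1.07 MPa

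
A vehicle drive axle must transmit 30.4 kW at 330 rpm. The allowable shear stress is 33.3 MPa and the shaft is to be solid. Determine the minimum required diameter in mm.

ω = 2π·330/60 = 34.56 rad/s, so T = P/ω = 30.4×10³ / 34.56 = 879.7 N·m.
For a solid shaft τ_max = 16T/(πd³), so d = (16T/(π τ_allow))^(1/3) = (16·879.7/(π·3.33×10^7))^(1/3) = 0.05124 m.

51.2 mm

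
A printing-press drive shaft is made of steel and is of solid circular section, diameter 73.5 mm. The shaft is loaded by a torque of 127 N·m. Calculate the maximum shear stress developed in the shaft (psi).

236 psi

J = πd⁴/32 = π(0.0735)⁴/32 = 2.865×10^-6 m⁴.
τ_max = T·r/J = 127.0 × 0.0367 / 2.865×10^-6 = 1.629×10^6 Pa.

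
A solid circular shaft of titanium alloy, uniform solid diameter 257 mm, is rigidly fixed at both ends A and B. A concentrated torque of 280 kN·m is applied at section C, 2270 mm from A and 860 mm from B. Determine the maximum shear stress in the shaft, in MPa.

With uniform GJ and both ends fixed, compatibility θ_AC = θ_CB gives T_A·a = T_B·b, together with T_A + T_B = T₀.
T_A = T₀·b/(a+b) = 280000·860/3130 = 76930 N·m; T_B = 203100 N·m.
τ in each portion: τ_AC = 2.31×10^7 Pa, τ_CB = 6.09×10^7 Pa; maximum is in CB.
τ_max = T_CB·r/J = 203100·0.129/4.28×10^-4 = 6.093×10^7 Pa.

60.9 MPa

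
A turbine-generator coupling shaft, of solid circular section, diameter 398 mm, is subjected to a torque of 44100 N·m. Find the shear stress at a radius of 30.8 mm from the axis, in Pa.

551000 Pa

J = πd⁴/32 = π(0.398)⁴/32 = 2.463×10^-3 m⁴.
Shear stress varies linearly with radius: τ = T·r/J = 44100 × 0.0308 / 2.463×10^-3 = 5.514×10^5 Pa.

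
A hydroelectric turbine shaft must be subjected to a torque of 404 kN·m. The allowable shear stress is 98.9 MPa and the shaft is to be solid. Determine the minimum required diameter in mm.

For a solid shaft τ_max = 16T/(πd³), so d = (16T/(π τ_allow))^(1/3) = (16·404000/(π·9.89×10^7))^(1/3) = 0.2750 m.

275 mm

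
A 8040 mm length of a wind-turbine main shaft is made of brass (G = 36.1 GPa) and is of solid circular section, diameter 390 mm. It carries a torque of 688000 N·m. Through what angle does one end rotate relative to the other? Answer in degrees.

J = πd⁴/32 = π(0.390)⁴/32 = 2.271×10^-3 m⁴.
θ = T·L/(G·J) = 688000 × 8.04 / (36.1×10⁹ × 2.271×10^-3) = 0.06747 rad.

3.87°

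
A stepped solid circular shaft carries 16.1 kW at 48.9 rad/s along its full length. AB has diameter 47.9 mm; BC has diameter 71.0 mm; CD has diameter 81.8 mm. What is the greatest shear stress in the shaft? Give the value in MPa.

ω = 48.9 rad/s, so T = P/ω = 16.1×10³ / 48.90 = 329.2 N·m.
Under the same torque, τ_max = 16T/(πd³) is largest where d is smallest — segment AB (d = 47.9 mm).
τ_max = 16·329.2/(π·(0.0479)³) = 1.526×10^7 Pa.

15.3 MPa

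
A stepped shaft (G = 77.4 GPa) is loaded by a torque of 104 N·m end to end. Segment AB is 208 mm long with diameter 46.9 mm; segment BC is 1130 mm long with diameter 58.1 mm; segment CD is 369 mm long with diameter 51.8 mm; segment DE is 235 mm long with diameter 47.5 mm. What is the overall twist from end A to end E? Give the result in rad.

0.00328 rad

J_AB = π(0.0469)⁴/32 = 4.75×10^-7 m⁴; J_BC = π(0.0581)⁴/32 = 1.12×10^-6 m⁴; J_CD = π(0.0518)⁴/32 = 7.07×10^-7 m⁴; J_DE = π(0.0475)⁴/32 = 5.00×10^-7 m⁴.
θ = (T/G)·Σ L_i/J_i = (104.0/77.4×10⁹)·(0.208/4.75×10^-7 + 1.13/1.12×10^-6 + 0.369/7.07×10^-7 + 0.235/5.00×10^-7) = 3.279×10^-3 rad.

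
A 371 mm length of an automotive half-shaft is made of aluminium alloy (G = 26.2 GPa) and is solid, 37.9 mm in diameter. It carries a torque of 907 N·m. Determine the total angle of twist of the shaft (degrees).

J = πd⁴/32 = π(0.0379)⁴/32 = 2.026×10^-7 m⁴.
θ = T·L/(G·J) = 907.0 × 0.371 / (26.2×10⁹ × 2.026×10^-7) = 0.06340 rad.

3.63°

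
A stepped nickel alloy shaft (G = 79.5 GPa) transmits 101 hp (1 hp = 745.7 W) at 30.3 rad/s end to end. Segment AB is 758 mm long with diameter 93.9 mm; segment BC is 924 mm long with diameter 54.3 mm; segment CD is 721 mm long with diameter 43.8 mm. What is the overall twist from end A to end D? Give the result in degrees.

ω = 30.3 rad/s, so T = P/ω = 101×745.7 / 30.30 = 2486 N·m.
J_AB = π(0.0939)⁴/32 = 7.63×10^-6 m⁴; J_BC = π(0.0543)⁴/32 = 8.53×10^-7 m⁴; J_CD = π(0.0438)⁴/32 = 3.61×10^-7 m⁴.
θ = (T/G)·Σ L_i/J_i = (2486/79.5×10⁹)·(0.758/7.63×10^-6 + 0.924/8.53×10^-7 + 0.721/3.61×10^-7) = 0.09934 rad.

5.69°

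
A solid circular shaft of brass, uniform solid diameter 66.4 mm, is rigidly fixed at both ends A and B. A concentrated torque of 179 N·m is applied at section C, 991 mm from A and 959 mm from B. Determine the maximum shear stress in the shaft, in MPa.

With uniform GJ and both ends fixed, compatibility θ_AC = θ_CB gives T_A·a = T_B·b, together with T_A + T_B = T₀.
T_A = T₀·b/(a+b) = 179.0·959/1950 = 88.03 N·m; T_B = 90.97 N·m.
τ in each portion: τ_AC = 1.53×10^6 Pa, τ_CB = 1.58×10^6 Pa; maximum is in CB.
τ_max = T_CB·r/J = 90.97·0.0332/1.91×10^-6 = 1.583×10^6 Pa.

1.58 MPa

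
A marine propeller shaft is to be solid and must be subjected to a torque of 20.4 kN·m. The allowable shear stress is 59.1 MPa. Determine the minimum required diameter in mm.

121 mm

For a solid shaft τ_max = 16T/(πd³), so d = (16T/(π τ_allow))^(1/3) = (16·20400/(π·5.91×10^7))^(1/3) = 0.1207 m.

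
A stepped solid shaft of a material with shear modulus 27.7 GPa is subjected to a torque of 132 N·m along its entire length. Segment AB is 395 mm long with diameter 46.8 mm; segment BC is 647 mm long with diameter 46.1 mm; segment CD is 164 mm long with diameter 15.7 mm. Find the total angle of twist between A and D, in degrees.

8.13°

J_AB = π(0.0468)⁴/32 = 4.71×10^-7 m⁴; J_BC = π(0.0461)⁴/32 = 4.43×10^-7 m⁴; J_CD = π(0.0157)⁴/32 = 5.96×10^-9 m⁴.
θ = (T/G)·Σ L_i/J_i = (132.0/27.7×10⁹)·(0.395/4.71×10^-7 + 0.647/4.43×10^-7 + 0.164/5.96×10^-9) = 0.1420 rad.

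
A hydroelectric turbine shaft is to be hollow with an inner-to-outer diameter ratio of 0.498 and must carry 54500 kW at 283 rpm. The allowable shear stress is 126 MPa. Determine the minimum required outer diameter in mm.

ω = 2π·283/60 = 29.64 rad/s, so T = P/ω = 54500×10³ / 29.64 = 1.839e6 N·m.
For a hollow shaft with d_i/d_o = 0.498: τ_max = 16T/(π d_o³ (1−k⁴)), so d_o = [16T/(π τ_allow (1−k⁴))]^(1/3) = [16·1.839e6/(π·1.26×10^8·0.9385)]^(1/3) = 0.4295 m.

429 mm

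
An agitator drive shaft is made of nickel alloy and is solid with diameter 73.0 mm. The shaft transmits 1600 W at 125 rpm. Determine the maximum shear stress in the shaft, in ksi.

0.232 ksi

ω = 2π·125/60 = 13.09 rad/s, so T = P/ω = 1600 / 13.09 = 122.2 N·m.
J = πd⁴/32 = π(0.0730)⁴/32 = 2.788×10^-6 m⁴.
τ_max = T·r/J = 122.2 × 0.0365 / 2.788×10^-6 = 1.600×10^6 Pa.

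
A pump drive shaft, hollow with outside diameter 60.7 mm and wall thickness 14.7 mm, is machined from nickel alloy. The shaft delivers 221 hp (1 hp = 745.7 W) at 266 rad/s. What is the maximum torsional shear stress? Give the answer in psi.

ω = 266 rad/s, so T = P/ω = 221×745.7 / 266.0 = 619.5 N·m.
J = π(d_o⁴ − d_i⁴)/32 = π(0.0607⁴ − 0.0313⁴)/32 = 1.239×10^-6 m⁴.
τ_max = T·r/J = 619.5 × 0.0304 / 1.239×10^-6 = 1.518×10^7 Pa.

2200 psi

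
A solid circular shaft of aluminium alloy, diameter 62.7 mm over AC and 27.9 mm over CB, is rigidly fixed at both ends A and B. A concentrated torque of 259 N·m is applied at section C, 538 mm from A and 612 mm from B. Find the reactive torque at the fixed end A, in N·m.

250 N·m

Compatibility: T_A·a/J_AC = T_B·b/J_CB with T_A + T_B = T₀.
J_AC = 1.52×10^-6 m⁴, J_CB = 5.95×10^-8 m⁴, so T_A = T₀·(J_AC/a)/((J_AC/a)+(J_CB/b)) = 250.4 N·m, T_B = 8.629 N·m.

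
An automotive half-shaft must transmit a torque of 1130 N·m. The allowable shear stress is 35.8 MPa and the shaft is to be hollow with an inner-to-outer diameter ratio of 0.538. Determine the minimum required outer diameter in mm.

56.0 mm

For a hollow shaft with d_i/d_o = 0.538: τ_max = 16T/(π d_o³ (1−k⁴)), so d_o = [16T/(π τ_allow (1−k⁴))]^(1/3) = [16·1130/(π·3.58×10^7·0.9162)]^(1/3) = 0.05598 m.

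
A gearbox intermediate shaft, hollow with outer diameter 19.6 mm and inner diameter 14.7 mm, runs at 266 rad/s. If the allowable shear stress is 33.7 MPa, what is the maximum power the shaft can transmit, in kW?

J = π(d_o⁴ − d_i⁴)/32 = π(0.0196⁴ − 0.0147⁴)/32 = 9.904×10^-9 m⁴.
T_max = τ_allow·J/r = 3.37×10^7 × 9.904×10^-9 / 0.00980 = 34.06 N·m.
ω = 266 rad/s, so P_max = T_max·ω = 9060 W.

9.06 kW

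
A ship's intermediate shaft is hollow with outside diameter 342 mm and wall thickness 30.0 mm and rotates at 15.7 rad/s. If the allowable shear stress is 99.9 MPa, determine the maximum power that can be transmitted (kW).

J = π(d_o⁴ − d_i⁴)/32 = π(0.342⁴ − 0.282⁴)/32 = 7.222×10^-4 m⁴.
T_max = τ_allow·J/r = 9.99×10^7 × 7.222×10^-4 / 0.171 = 421900 N·m.
ω = 15.7 rad/s, so P_max = T_max·ω = 6.624×10^6 W.

6620 kW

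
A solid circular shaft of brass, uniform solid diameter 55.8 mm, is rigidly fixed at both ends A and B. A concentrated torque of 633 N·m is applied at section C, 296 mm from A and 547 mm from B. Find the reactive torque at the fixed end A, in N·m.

411 N·m

With uniform GJ and both ends fixed, compatibility θ_AC = θ_CB gives T_A·a = T_B·b, together with T_A + T_B = T₀.
T_A = T₀·b/(a+b) = 633.0·547/843.0 = 410.7 N·m; T_B = 222.3 N·m.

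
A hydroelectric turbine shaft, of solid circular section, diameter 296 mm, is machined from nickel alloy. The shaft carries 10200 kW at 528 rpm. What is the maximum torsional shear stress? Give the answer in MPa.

ω = 2π·528/60 = 55.29 rad/s, so T = P/ω = 10200×10³ / 55.29 = 184500 N·m.
J = πd⁴/32 = π(0.296)⁴/32 = 7.536×10^-4 m⁴.
τ_max = T·r/J = 184500 × 0.148 / 7.536×10^-4 = 3.623×10^7 Pa.

36.2 MPa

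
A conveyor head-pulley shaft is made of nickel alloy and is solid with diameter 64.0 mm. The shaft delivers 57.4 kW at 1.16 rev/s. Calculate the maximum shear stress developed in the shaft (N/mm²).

ω = 2π·1.16 = 7.288 rad/s, so T = P/ω = 57.4×10³ / 7.288 = 7875 N·m.
J = πd⁴/32 = π(0.0640)⁴/32 = 1.647×10^-6 m⁴.
τ_max = T·r/J = 7875 × 0.0320 / 1.647×10^-6 = 1.530×10^8 Pa.

153 N/mm²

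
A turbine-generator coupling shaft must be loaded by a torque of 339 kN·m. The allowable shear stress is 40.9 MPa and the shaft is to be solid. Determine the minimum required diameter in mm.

For a solid shaft τ_max = 16T/(πd³), so d = (16T/(π τ_allow))^(1/3) = (16·339000/(π·4.09×10^7))^(1/3) = 0.3482 m.

348 mm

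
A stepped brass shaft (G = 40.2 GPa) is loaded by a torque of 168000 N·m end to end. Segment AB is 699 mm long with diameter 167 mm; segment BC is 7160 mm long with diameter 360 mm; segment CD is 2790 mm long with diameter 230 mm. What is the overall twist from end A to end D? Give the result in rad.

0.0988 rad

J_AB = π(0.167)⁴/32 = 7.64×10^-5 m⁴; J_BC = π(0.360)⁴/32 = 1.65×10^-3 m⁴; J_CD = π(0.230)⁴/32 = 2.75×10^-4 m⁴.
θ = (T/G)·Σ L_i/J_i = (168000/40.2×10⁹)·(0.699/7.64×10^-5 + 7.16/1.65×10^-3 + 2.79/2.75×10^-4) = 0.09884 rad.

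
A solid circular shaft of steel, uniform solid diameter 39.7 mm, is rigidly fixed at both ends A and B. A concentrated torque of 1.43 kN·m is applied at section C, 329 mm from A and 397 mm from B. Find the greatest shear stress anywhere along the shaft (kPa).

63600 kPa

With uniform GJ and both ends fixed, compatibility θ_AC = θ_CB gives T_A·a = T_B·b, together with T_A + T_B = T₀.
T_A = T₀·b/(a+b) = 1430·397/726.0 = 782.0 N·m; T_B = 648.0 N·m.
τ in each portion: τ_AC = 6.36×10^7 Pa, τ_CB = 5.27×10^7 Pa; maximum is in AC.
τ_max = T_AC·r/J = 782.0·0.0199/2.44×10^-7 = 6.365×10^7 Pa.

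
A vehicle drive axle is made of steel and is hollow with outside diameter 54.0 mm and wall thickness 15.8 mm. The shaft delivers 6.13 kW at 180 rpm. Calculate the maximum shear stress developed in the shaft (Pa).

1.08e7 Pa

ω = 2π·180/60 = 18.85 rad/s, so T = P/ω = 6.13×10³ / 18.85 = 325.2 N·m.
J = π(d_o⁴ − d_i⁴)/32 = π(0.0540⁴ − 0.0224⁴)/32 = 8.101×10^-7 m⁴.
τ_max = T·r/J = 325.2 × 0.0270 / 8.101×10^-7 = 1.084×10^7 Pa.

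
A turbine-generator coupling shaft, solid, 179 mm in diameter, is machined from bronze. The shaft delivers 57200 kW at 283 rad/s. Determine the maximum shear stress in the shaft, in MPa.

179 MPa

ω = 283 rad/s, so T = P/ω = 57200×10³ / 283.0 = 202100 N·m.
J = πd⁴/32 = π(0.179)⁴/32 = 1.008×10^-4 m⁴.
τ_max = T·r/J = 202100 × 0.0895 / 1.008×10^-4 = 1.795×10^8 Pa.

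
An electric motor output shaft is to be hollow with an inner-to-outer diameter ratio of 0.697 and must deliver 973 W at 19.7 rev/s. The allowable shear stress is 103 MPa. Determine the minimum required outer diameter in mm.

7.98 mm

ω = 2π·19.7 = 123.8 rad/s, so T = P/ω = 973 / 123.8 = 7.861 N·m.
For a hollow shaft with d_i/d_o = 0.697: τ_max = 16T/(π d_o³ (1−k⁴)), so d_o = [16T/(π τ_allow (1−k⁴))]^(1/3) = [16·7.861/(π·1.03×10^8·0.7640)]^(1/3) = 0.007983 m.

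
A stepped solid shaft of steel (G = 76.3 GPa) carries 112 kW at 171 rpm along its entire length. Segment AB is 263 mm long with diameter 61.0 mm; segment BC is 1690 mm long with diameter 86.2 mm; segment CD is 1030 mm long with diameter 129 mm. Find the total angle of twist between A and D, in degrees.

ω = 2π·171/60 = 17.91 rad/s, so T = P/ω = 112×10³ / 17.91 = 6255 N·m.
J_AB = π(0.0610)⁴/32 = 1.36×10^-6 m⁴; J_BC = π(0.0862)⁴/32 = 5.42×10^-6 m⁴; J_CD = π(0.129)⁴/32 = 2.72×10^-5 m⁴.
θ = (T/G)·Σ L_i/J_i = (6255/76.3×10⁹)·(0.263/1.36×10^-6 + 1.69/5.42×10^-6 + 1.03/2.72×10^-5) = 0.04452 rad.

2.55°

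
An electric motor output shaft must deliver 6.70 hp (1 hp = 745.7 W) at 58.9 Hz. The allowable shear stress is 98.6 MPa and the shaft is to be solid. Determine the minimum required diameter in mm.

8.87 mm

ω = 2π·58.9 = 370.1 rad/s, so T = P/ω = 6.70×745.7 / 370.1 = 13.50 N·m.
For a solid shaft τ_max = 16T/(πd³), so d = (16T/(π τ_allow))^(1/3) = (16·13.50/(π·9.86×10^7))^(1/3) = 0.008868 m.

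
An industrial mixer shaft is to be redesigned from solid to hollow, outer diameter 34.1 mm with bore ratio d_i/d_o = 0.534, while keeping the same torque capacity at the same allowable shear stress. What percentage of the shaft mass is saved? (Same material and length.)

24.4 %

Equal τ_max and T ⇒ the solid shaft needs d_s³ = d_o³(1−k⁴), so d_s = 34.1·(1−0.534⁴)^(1/3) = 33.15 mm.
Area ratio A_h/A_s = d_o²(1−k²)/d_s² = (1−k²)/(1−k⁴)^(2/3) = 0.7564.
Mass saving = 1 − 0.7564 = 24.4 %.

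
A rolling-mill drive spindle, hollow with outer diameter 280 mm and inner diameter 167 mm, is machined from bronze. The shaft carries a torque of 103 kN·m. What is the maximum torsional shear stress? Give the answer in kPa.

27400 kPa

J = π(d_o⁴ − d_i⁴)/32 = π(0.280⁴ − 0.167⁴)/32 = 5.271×10^-4 m⁴.
τ_max = T·r/J = 103000 × 0.140 / 5.271×10^-4 = 2.736×10^7 Pa.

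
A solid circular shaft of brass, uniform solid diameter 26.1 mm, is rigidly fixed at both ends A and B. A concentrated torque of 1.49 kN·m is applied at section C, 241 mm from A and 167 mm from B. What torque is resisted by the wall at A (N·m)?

With uniform GJ and both ends fixed, compatibility θ_AC = θ_CB gives T_A·a = T_B·b, together with T_A + T_B = T₀.
T_A = T₀·b/(a+b) = 1490·167/408.0 = 609.9 N·m; T_B = 880.1 N·m.

610 N·m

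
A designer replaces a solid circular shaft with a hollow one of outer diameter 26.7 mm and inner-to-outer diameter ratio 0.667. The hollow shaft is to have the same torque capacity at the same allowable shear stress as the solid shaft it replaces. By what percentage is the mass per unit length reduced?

Equal τ_max and T ⇒ the solid shaft needs d_s³ = d_o³(1−k⁴), so d_s = 26.7·(1−0.667⁴)^(1/3) = 24.81 mm.
Area ratio A_h/A_s = d_o²(1−k²)/d_s² = (1−k²)/(1−k⁴)^(2/3) = 0.6430.
Mass saving = 1 − 0.6430 = 35.7 %.

35.7 %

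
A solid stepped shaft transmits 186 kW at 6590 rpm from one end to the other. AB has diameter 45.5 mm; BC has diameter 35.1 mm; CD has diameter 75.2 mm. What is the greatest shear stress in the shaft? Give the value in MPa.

31.7 MPa

ω = 2π·6590/60 = 690.1 rad/s, so T = P/ω = 186×10³ / 690.1 = 269.5 N·m.
Under the same torque, τ_max = 16T/(πd³) is largest where d is smallest — segment BC (d = 35.1 mm).
τ_max = 16·269.5/(π·(0.0351)³) = 3.174×10^7 Pa.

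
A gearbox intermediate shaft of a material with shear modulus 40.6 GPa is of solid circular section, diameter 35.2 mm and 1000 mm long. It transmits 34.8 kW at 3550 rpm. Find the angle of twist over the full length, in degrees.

0.876°

ω = 2π·3550/60 = 371.8 rad/s, so T = P/ω = 34.8×10³ / 371.8 = 93.61 N·m.
J = πd⁴/32 = π(0.0352)⁴/32 = 1.507×10^-7 m⁴.
θ = T·L/(G·J) = 93.61 × 1.00 / (40.6×10⁹ × 1.507×10^-7) = 0.01530 rad.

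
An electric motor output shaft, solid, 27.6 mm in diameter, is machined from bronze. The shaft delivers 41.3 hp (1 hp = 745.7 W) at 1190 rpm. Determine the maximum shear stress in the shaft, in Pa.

5.99e7 Pa

ω = 2π·1190/60 = 124.6 rad/s, so T = P/ω = 41.3×745.7 / 124.6 = 247.1 N·m.
J = πd⁴/32 = π(0.0276)⁴/32 = 5.697×10^-8 m⁴.
τ_max = T·r/J = 247.1 × 0.0138 / 5.697×10^-8 = 5.987×10^7 Pa.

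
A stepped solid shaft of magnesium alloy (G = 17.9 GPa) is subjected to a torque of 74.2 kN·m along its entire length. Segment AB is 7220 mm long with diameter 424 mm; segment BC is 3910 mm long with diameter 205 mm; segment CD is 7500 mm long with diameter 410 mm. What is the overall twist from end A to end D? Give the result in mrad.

114 mrad

J_AB = π(0.424)⁴/32 = 3.17×10^-3 m⁴; J_BC = π(0.205)⁴/32 = 1.73×10^-4 m⁴; J_CD = π(0.410)⁴/32 = 2.77×10^-3 m⁴.
θ = (T/G)·Σ L_i/J_i = (74200/17.9×10⁹)·(7.22/3.17×10^-3 + 3.91/1.73×10^-4 + 7.50/2.77×10^-3) = 0.1141 rad.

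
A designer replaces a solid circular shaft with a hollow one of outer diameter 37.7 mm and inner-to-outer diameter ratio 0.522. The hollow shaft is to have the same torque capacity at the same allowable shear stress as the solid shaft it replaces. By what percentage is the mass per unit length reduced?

Equal τ_max and T ⇒ the solid shaft needs d_s³ = d_o³(1−k⁴), so d_s = 37.7·(1−0.522⁴)^(1/3) = 36.74 mm.
Area ratio A_h/A_s = d_o²(1−k²)/d_s² = (1−k²)/(1−k⁴)^(2/3) = 0.7659.
Mass saving = 1 − 0.7659 = 23.4 %.

23.4 %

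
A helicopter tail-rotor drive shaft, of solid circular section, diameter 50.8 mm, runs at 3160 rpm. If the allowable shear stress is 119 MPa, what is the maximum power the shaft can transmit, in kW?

1010 kW

J = πd⁴/32 = π(0.0508)⁴/32 = 6.538×10^-7 m⁴.
T_max = τ_allow·J/r = 1.19×10^8 × 6.538×10^-7 / 0.0254 = 3063 N·m.
ω = 2π·3160/60 = 330.9 rad/s, so P_max = T_max·ω = 1.014×10^6 W.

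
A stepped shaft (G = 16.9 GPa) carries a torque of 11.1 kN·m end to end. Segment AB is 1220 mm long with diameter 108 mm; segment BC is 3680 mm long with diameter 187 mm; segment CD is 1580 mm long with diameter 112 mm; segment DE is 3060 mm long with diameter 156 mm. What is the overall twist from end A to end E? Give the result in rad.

0.182 rad

J_AB = π(0.108)⁴/32 = 1.34×10^-5 m⁴; J_BC = π(0.187)⁴/32 = 1.20×10^-4 m⁴; J_CD = π(0.112)⁴/32 = 1.54×10^-5 m⁴; J_DE = π(0.156)⁴/32 = 5.81×10^-5 m⁴.
θ = (T/G)·Σ L_i/J_i = (11100/16.9×10⁹)·(1.22/1.34×10^-5 + 3.68/1.20×10^-4 + 1.58/1.54×10^-5 + 3.06/5.81×10^-5) = 0.1819 rad.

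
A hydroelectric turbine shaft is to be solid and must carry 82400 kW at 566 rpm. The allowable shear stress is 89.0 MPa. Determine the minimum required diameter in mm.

430 mm

ω = 2π·566/60 = 59.27 rad/s, so T = P/ω = 82400×10³ / 59.27 = 1.390e6 N·m.
For a solid shaft τ_max = 16T/(πd³), so d = (16T/(π τ_allow))^(1/3) = (16·1.390e6/(π·8.90×10^7))^(1/3) = 0.4301 m.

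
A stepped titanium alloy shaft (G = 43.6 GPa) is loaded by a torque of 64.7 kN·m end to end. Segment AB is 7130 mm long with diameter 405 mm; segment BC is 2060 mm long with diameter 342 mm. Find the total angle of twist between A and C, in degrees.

0.360°

J_AB = π(0.405)⁴/32 = 2.64×10^-3 m⁴; J_BC = π(0.342)⁴/32 = 1.34×10^-3 m⁴.
θ = (T/G)·Σ L_i/J_i = (64700/43.6×10⁹)·(7.13/2.64×10^-3 + 2.06/1.34×10^-3) = 6.282×10^-3 rad.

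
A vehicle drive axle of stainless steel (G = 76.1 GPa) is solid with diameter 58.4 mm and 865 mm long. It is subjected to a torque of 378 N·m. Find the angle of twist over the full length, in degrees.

J = πd⁴/32 = π(0.0584)⁴/32 = 1.142×10^-6 m⁴.
θ = T·L/(G·J) = 378.0 × 0.865 / (76.1×10⁹ × 1.142×10^-6) = 3.762×10^-3 rad.

0.216°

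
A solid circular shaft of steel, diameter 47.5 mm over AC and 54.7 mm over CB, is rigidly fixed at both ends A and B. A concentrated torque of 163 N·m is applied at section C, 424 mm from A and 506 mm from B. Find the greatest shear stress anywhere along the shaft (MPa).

Compatibility: T_A·a/J_AC = T_B·b/J_CB with T_A + T_B = T₀.
J_AC = 5.00×10^-7 m⁴, J_CB = 8.79×10^-7 m⁴, so T_A = T₀·(J_AC/a)/((J_AC/a)+(J_CB/b)) = 65.89 N·m, T_B = 97.11 N·m.
τ in each portion: τ_AC = 3.13×10^6 Pa, τ_CB = 3.02×10^6 Pa; maximum is in AC.
τ_max = T_AC·r/J = 65.89·0.0238/5.00×10^-7 = 3.131×10^6 Pa.

3.13 MPa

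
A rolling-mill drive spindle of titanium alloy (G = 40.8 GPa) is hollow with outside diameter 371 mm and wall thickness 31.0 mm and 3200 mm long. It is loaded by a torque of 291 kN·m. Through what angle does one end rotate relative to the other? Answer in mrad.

J = π(d_o⁴ − d_i⁴)/32 = π(0.371⁴ − 0.309⁴)/32 = 9.649×10^-4 m⁴.
θ = T·L/(G·J) = 291000 × 3.20 / (40.8×10⁹ × 9.649×10^-4) = 0.02365 rad.

23.7 mrad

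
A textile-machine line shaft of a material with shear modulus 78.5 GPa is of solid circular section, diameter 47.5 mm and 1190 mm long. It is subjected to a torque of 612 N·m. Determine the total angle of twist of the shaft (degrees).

J = πd⁴/32 = π(0.0475)⁴/32 = 4.998×10^-7 m⁴.
θ = T·L/(G·J) = 612.0 × 1.19 / (78.5×10⁹ × 4.998×10^-7) = 0.01856 rad.

1.06°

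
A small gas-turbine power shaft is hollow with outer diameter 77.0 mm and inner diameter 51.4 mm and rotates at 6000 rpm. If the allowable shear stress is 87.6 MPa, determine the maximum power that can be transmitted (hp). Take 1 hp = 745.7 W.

J = π(d_o⁴ − d_i⁴)/32 = π(0.0770⁴ − 0.0514⁴)/32 = 2.766×10^-6 m⁴.
T_max = τ_allow·J/r = 8.76×10^7 × 2.766×10^-6 / 0.0385 = 6293 N·m.
ω = 2π·6000/60 = 628.3 rad/s, so P_max = T_max·ω = 3.954×10^6 W.

5300 hp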